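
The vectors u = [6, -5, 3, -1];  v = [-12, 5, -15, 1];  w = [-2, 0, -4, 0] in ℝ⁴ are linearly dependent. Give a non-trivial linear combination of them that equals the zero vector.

Row-reduce the matrix with u, v, w as columns; the null space gives the coefficients.
One solution (up to scaling) is (1, 1, -3).

u + v - 3w = 0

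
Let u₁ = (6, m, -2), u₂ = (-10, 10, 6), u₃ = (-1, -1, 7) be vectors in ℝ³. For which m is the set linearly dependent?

m = -13/2

The vectors are dependent exactly when the determinant of the matrix with rows u₁, u₂, u₃ vanishes.
The determinant works out to 64*m + 416.
Setting this to zero gives m = -13/2.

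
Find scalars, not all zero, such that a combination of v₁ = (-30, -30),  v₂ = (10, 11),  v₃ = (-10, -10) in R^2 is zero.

Row-reduce the matrix with v₁, v₂, v₃ as columns; the null space gives the coefficients.
A generator of the null space is (1, 0, -3).

v₁ - 3v₃ = 0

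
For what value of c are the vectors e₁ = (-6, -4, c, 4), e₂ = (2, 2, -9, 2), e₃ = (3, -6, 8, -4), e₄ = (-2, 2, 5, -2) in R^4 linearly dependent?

Place the vectors as rows of a 4×4 matrix; dependence ⇔ determinant zero.
The determinant works out to 56*c - 400.
Solving 56*c - 400 = 0 yields c = 50/7.

c = 50/7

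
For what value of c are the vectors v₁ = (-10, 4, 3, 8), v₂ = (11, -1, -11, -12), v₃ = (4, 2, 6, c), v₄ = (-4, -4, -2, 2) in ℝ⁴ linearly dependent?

c = -1/3

Place the vectors as rows of a 4×4 matrix; dependence ⇔ determinant zero.
Expanding, det = -540*c - 180.
Setting this to zero gives c = -1/3.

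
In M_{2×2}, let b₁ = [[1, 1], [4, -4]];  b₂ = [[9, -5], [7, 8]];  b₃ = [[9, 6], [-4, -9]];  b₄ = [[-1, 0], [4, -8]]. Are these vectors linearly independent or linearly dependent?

linearly independent

Take coordinates with respect to the standard basis {E₁₁, E₁₂, E₂₁, E₂₂}.
Row-reduce the matrix whose columns are b₁, b₂, b₃, b₄.
The reduction yields 4 nonzero rows, so the rank is 4.
Since rank = 4 (the number of vectors), the set is linearly independent.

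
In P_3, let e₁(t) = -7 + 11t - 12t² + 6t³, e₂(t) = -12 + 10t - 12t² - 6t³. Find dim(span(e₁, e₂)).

dim = 2

Represent each element by its coordinate vector in ℝ⁴.
Row-reduce the 2×4 matrix with these as rows.
The echelon form has 2 nonzero rows, so the rank is 2.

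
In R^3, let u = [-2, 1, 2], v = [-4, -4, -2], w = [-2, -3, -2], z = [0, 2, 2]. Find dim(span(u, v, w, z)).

Apply Gaussian elimination to the matrix whose rows are u, v, w, z.
There are 2 pivot columns, so rank = 2.
(With 4 elements in a 3-dimensional space the rank is at most 3.)

2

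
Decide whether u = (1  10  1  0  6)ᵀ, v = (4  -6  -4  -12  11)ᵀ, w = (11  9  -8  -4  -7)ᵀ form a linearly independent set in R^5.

Place the vectors as rows of a 3×5 matrix and reduce to echelon form.
The reduction yields 3 nonzero rows, so the rank is 3.
Since rank = 3 (the number of vectors), the set is linearly independent.

linearly independent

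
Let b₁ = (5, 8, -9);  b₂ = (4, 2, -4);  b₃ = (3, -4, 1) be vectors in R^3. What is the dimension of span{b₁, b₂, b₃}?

2

Row-reduce the 3×3 matrix with these as rows.
The echelon form has 2 nonzero rows, so the rank is 2.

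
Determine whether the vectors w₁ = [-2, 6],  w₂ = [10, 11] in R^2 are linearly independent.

linearly independent

The matrix [w₁|w₂] has determinant -82.
A nonzero determinant means the columns are linearly independent.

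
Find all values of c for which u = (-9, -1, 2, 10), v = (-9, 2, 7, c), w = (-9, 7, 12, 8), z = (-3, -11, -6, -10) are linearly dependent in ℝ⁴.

c = 25/4

The set is linearly dependent precisely when det[u; v; w; z] = 0.
Expanding, det = 3000 - 480*c.
Setting this to zero gives c = 25/4.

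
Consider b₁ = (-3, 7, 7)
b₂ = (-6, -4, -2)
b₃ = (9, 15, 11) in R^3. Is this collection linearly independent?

linearly dependent

Place the vectors as rows of a 3×3 matrix and reduce to echelon form.
The reduction yields 2 nonzero rows, so the rank is 2.
Since rank 2 < 3, the set is linearly dependent.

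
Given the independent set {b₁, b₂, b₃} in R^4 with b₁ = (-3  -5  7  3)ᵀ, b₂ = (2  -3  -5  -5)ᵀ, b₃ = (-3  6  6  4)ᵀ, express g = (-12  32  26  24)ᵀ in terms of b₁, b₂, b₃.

Solve the system with b₁, b₂, b₃ as columns and g as the right-hand side.
Back-substitution yields (a₁, a₂, a₃) = (-1, -3, 3).

g = -b₁ - 3b₂ + 3b₃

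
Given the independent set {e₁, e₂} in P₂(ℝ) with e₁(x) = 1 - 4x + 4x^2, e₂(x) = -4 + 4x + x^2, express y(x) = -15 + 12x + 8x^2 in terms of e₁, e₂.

Work in coordinates with respect to the standard basis {1, x, x^2}.
Write y = α₁e₁ + α₂e₂ and equate components.
Back-substitution yields (α₁, α₂) = (1, 4).

y = e₁ + 4e₂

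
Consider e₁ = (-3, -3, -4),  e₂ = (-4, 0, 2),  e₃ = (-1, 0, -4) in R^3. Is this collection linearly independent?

linearly independent

Form the 3×3 matrix with these as columns; its determinant is 54.
A nonzero determinant means the columns are linearly independent.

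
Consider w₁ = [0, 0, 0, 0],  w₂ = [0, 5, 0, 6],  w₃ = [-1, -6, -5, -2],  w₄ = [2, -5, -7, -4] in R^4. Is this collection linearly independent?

linearly dependent

One of the vectors is the zero vector, so the set is linearly dependent.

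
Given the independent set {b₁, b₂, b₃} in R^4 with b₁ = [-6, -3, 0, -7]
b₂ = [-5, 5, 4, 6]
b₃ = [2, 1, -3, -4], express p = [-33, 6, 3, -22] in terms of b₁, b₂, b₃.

p = 4b₁ + 3b₂ + 3b₃

Since b₁, b₂, b₃ are independent, the coefficients expressing p are uniquely determined by a linear system.
Row-reducing the augmented matrix gives the unique coefficients (c₁, c₂, c₃) = (4, 3, 3).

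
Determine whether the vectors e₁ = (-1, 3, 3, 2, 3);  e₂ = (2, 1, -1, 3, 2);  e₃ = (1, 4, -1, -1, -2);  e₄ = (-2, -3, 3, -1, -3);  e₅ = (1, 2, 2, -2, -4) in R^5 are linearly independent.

Row-reduce the matrix whose columns are e₁, e₂, e₃, e₄, e₅.
The reduction yields 5 nonzero rows, so the rank is 5.
Since rank = 5 (the number of vectors), the set is linearly independent.

linearly independent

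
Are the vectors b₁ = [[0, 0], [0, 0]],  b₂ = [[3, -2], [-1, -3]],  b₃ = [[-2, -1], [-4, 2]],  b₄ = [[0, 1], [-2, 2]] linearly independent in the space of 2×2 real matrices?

linearly dependent

Take coordinates with respect to the standard basis {E₁₁, E₁₂, E₂₁, E₂₂}.
One of the vectors is the zero vector, so the set is linearly dependent.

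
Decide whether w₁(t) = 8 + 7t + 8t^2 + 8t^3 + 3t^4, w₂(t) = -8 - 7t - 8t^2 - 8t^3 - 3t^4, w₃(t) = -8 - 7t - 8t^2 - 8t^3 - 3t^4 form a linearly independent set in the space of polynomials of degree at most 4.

linearly dependent

Write each element as a coordinate vector in ℝ⁵ using {1, t, …, t^4}.
Row-reduce the matrix whose columns are w₁, w₂, w₃.
The reduction yields 1 nonzero row, so the rank is 1.
Since rank 1 < 3, the set is linearly dependent.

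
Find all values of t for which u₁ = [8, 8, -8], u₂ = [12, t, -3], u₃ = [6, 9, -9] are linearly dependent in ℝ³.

t = 3

Dependence holds iff the 3×3 matrix [u₁ u₂ u₃] is singular.
The determinant works out to 72 - 24*t.
This vanishes exactly when t = 3.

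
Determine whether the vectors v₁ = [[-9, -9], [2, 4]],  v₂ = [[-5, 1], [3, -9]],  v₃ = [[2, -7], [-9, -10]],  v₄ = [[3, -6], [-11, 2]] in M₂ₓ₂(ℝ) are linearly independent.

Write each element as a coordinate vector in ℝ⁴ using {E₁₁, E₁₂, E₂₁, E₂₂}.
Form the 4×4 matrix with these as columns; its determinant is 6336.
A nonzero determinant means the columns are linearly independent.

linearly independent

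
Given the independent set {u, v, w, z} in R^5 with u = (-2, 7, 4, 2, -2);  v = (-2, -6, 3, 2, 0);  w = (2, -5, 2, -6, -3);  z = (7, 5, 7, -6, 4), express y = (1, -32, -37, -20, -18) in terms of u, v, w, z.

y = -3u - 4v + 4w - 3z

Write y = a₁u + … + a₄z and equate components.
Back-substitution yields (a₁, …, a₄) = (-3, -4, 4, -3).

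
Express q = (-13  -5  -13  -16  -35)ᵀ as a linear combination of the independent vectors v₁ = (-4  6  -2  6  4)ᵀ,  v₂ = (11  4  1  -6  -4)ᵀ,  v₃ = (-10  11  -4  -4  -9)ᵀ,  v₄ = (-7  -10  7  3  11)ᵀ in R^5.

Write q = α₁v₁ + … + α₄v₄ and equate components.
The system has the unique solution (α₁, …, α₄) = (-4, -3, 1, -2).

q = -4v₁ - 3v₂ + v₃ - 2v₄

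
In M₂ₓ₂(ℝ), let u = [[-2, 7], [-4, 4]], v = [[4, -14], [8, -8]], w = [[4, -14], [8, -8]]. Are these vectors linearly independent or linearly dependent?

linearly dependent

Take coordinates with respect to the standard basis {E₁₁, E₁₂, E₂₁, E₂₂}.
Row-reduce the matrix whose columns are u, v, w.
The reduction yields 1 nonzero row, so the rank is 1.
Since rank 1 < 3, the set is linearly dependent.
Indeed 2u + v = 0.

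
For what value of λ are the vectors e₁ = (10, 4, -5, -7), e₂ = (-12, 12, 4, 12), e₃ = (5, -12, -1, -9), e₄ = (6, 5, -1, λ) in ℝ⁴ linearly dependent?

Dependence holds iff the 4×4 matrix [e₁ e₂ e₃ e₄] is singular.
Expanding, det = 868 - 28*λ.
Solving 868 - 28*λ = 0 yields λ = 31.

λ = 31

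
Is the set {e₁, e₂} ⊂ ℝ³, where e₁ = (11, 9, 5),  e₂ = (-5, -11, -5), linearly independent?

Row-reduce the matrix whose columns are e₁, e₂.
The reduction yields 2 nonzero rows, so the rank is 2.
Since rank = 2 (the number of vectors), the set is linearly independent.

linearly independent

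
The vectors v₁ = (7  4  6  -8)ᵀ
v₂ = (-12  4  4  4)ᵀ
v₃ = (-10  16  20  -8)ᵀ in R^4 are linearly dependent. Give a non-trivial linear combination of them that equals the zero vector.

2v₁ + 2v₂ - v₃ = 0

Solve the homogeneous system with v₁, v₂, v₃ as columns by row-reducing the coefficient matrix.
The free variable yields coefficients (2, 2, -1) (any nonzero multiple also works).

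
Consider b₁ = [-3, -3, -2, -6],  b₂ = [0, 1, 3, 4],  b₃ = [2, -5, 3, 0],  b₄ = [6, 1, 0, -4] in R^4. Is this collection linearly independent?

linearly independent

Row-reduce the matrix whose columns are b₁, b₂, b₃, b₄.
The reduction yields 4 nonzero rows, so the rank is 4.
Since rank = 4 (the number of vectors), the set is linearly independent.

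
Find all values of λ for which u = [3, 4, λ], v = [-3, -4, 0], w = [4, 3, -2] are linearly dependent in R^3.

The vectors are dependent exactly when the determinant of the matrix with rows u, v, w vanishes.
The determinant works out to 7*λ.
This vanishes exactly when λ = 0.

λ = 0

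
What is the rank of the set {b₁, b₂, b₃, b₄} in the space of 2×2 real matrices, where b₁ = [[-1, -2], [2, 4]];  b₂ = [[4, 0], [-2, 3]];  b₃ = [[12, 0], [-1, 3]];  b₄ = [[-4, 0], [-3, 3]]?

Represent each element by its coordinate vector in ℝ⁴.
Apply Gaussian elimination to the matrix whose rows are b₁, b₂, b₃, b₄.
The echelon form has 3 nonzero rows, so the rank is 3.

rank 3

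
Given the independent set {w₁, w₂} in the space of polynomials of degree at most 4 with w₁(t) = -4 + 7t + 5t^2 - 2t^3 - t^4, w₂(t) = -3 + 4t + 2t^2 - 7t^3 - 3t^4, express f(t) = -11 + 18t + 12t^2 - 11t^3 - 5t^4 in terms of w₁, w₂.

Work in coordinates with respect to the standard basis {1, t, …, t^4}.
Set up the augmented matrix [w₁ | w₂ | f] and row-reduce.
Back-substitution yields (c₁, c₂) = (2, 1).

f = 2w₁ + w₂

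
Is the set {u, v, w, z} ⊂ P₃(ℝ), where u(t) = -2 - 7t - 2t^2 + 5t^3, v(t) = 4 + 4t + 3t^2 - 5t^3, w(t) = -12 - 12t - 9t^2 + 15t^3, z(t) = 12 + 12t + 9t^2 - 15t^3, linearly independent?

linearly dependent

Take coordinates with respect to the standard basis {1, t, …, t^3}.
One vector is a scalar multiple of another, so the set is dependent.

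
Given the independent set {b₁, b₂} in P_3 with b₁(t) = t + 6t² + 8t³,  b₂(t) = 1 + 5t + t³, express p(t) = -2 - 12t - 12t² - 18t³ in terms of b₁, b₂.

Identify each element with its coordinate vector in ℝ⁴ via {1, t, …, t³}.
Write p = a₁b₁ + a₂b₂ and equate components.
The system has the unique solution (a₁, a₂) = (-2, -2).

p = -2b₁ - 2b₂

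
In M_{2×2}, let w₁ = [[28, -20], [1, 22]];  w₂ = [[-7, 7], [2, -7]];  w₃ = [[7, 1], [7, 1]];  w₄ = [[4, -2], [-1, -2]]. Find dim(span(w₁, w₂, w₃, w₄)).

Pass to coordinate vectors with respect to the basis {E₁₁, E₁₂, E₂₁, E₂₂}.
Apply Gaussian elimination to the matrix whose rows are w₁, w₂, w₃, w₄.
The echelon form has 3 nonzero rows, so the rank is 3.

3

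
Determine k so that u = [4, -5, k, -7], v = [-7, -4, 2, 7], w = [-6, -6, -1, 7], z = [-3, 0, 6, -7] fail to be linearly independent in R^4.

k = -27/4

Place the vectors as rows of a 4×4 matrix; dependence ⇔ determinant zero.
Cofactor expansion gives det = -168*k - 1134.
Setting this to zero gives k = -27/4.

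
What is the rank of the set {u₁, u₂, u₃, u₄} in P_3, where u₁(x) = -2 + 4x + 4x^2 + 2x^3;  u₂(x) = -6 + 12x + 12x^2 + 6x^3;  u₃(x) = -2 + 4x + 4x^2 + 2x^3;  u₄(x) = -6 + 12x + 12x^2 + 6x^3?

Represent each element by its coordinate vector in ℝ⁴.
Row-reduce the 4×4 matrix with these as rows.
Exactly 1 pivot survives; hence the rank is 1.

1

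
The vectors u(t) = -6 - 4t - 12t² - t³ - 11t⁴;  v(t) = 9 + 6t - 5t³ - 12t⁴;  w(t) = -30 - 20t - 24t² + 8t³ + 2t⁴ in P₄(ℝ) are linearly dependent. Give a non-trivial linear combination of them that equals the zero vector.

Write each element as a vector in ℝ⁵ using {1, t, …, t⁴}.
Set up α₁u + … + α₃w = 0 and solve the homogeneous system.
The free variable yields coefficients (2, -2, -1) (any nonzero multiple also works).

2u - 2v - w = 0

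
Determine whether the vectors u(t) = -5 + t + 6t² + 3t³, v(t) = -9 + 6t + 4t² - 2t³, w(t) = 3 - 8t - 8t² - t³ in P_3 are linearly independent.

Take coordinates with respect to the standard basis {1, t, …, t³}.
Row-reduce the matrix whose columns are u, v, w.
The reduction yields 3 nonzero rows, so the rank is 3.
Since rank = 3 (the number of vectors), the set is linearly independent.

linearly independent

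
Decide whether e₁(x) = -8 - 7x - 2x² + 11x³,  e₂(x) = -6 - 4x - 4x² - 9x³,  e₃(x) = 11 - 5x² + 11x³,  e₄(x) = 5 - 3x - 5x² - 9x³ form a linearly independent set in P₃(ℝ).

Take coordinates with respect to the standard basis {1, x, …, x³}.
The matrix [e₁|e₂|e₃|e₄] has determinant -5646.
A nonzero determinant means the columns are linearly independent.

linearly independent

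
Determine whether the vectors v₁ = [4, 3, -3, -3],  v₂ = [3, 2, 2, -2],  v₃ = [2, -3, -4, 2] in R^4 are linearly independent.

linearly independent

Row-reduce the matrix whose columns are v₁, v₂, v₃.
The reduction yields 3 nonzero rows, so the rank is 3.
Since rank = 3 (the number of vectors), the set is linearly independent.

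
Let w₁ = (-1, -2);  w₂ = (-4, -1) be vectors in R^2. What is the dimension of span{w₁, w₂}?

Apply Gaussian elimination to the matrix whose rows are w₁, w₂.
The echelon form has 2 nonzero rows, so the rank is 2.

2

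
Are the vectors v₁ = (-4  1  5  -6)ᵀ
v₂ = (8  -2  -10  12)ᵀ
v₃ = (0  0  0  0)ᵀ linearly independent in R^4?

linearly dependent

One of the vectors is the zero vector, so the set is linearly dependent.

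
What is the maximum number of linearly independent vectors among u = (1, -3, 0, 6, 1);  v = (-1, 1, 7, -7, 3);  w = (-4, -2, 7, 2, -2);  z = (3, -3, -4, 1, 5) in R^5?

4

Put the 5×4 matrix [u|v|w|z] into echelon form.
There are 4 pivot columns, so rank = 4.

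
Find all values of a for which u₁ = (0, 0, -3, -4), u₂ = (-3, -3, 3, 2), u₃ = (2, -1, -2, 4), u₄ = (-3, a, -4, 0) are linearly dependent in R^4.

Place the vectors as rows of a 4×4 matrix; dependence ⇔ determinant zero.
Cofactor expansion gives det = -48*a - 342.
This vanishes exactly when a = -57/8.

a = -57/8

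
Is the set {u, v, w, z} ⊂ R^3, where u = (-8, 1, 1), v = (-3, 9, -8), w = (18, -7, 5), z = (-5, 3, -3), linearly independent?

linearly dependent

There are 4 vectors in a 3-dimensional space, so they cannot be linearly independent.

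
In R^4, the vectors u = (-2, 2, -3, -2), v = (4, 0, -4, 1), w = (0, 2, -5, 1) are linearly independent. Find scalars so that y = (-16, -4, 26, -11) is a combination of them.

y = 2u - 3v - 4w

Set up the augmented matrix [u | v | w | y] and row-reduce.
The system has the unique solution (c₁, c₂, c₃) = (2, -3, -4).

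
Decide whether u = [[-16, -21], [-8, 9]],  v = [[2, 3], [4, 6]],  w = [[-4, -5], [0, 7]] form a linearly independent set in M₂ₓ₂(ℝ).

linearly dependent

Take coordinates with respect to the standard basis {E₁₁, E₁₂, E₂₁, E₂₂}.
Place the vectors as rows of a 3×4 matrix and reduce to echelon form.
The reduction yields 2 nonzero rows, so the rank is 2.
Since rank 2 < 3, the set is linearly dependent.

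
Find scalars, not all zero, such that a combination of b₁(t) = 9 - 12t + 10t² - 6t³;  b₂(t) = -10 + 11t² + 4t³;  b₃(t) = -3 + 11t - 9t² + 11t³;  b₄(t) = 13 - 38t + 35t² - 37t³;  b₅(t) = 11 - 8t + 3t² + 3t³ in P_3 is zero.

Write each element as a vector in ℝ⁴ using {1, t, …, t³}.
Solve the homogeneous system with b₁, b₂, b₃, b₄, b₅ as columns by row-reducing the coefficient matrix.
One solution (up to scaling) is (2, 0, -2, -1, -1).

2b₁ - 2b₃ - b₄ - b₅ = 0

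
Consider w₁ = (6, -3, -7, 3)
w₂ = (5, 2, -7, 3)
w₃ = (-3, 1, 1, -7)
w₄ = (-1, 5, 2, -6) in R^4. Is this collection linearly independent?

linearly independent

Row-reduce the matrix whose columns are w₁, w₂, w₃, w₄.
The reduction yields 4 nonzero rows, so the rank is 4.
Since rank = 4 (the number of vectors), the set is linearly independent.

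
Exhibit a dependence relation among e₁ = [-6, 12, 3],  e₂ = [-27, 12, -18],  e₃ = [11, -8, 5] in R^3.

e₁ + e₂ + 3e₃ = 0

Solve the homogeneous system with e₁, e₂, e₃ as columns by row-reducing the coefficient matrix.
The free variable yields coefficients (1, 1, 3) (any nonzero multiple also works).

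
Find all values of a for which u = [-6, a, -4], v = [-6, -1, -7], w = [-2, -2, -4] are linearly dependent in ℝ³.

a = 2

Dependence holds iff the 3×3 matrix [u v w] is singular.
The determinant works out to 20 - 10*a.
Solving 20 - 10*a = 0 yields a = 2.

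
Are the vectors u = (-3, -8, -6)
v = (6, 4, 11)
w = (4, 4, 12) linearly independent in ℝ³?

Form the 3×3 matrix with these as columns; its determinant is 164.
A nonzero determinant means the columns are linearly independent.

linearly independent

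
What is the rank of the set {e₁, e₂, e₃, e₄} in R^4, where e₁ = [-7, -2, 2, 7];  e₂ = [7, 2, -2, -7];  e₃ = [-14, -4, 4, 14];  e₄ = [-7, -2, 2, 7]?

Form the matrix with e₁, e₂, e₃, e₄ as columns and reduce.
Reduction leaves 1 leading entry, giving rank 1.

rank 1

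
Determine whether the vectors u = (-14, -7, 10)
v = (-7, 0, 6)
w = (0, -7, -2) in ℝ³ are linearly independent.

linearly dependent

The matrix [u|v|w] has determinant 0.
A zero determinant means the columns are linearly dependent.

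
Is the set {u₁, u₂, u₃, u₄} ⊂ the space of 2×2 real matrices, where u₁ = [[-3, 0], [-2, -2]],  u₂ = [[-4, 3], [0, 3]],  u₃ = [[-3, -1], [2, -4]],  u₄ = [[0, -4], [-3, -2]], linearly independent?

Take coordinates with respect to the standard basis {E₁₁, E₁₂, E₂₁, E₂₂}.
Place the vectors as rows of a 4×4 matrix and reduce to echelon form.
The reduction yields 4 nonzero rows, so the rank is 4.
Since rank = 4 (the number of vectors), the set is linearly independent.

linearly independent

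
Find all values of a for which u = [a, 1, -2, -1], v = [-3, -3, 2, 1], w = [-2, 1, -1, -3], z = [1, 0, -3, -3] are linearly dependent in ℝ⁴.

Place the vectors as rows of a 4×4 matrix; dependence ⇔ determinant zero.
Expanding, det = 21*a - 49.
Solving 21*a - 49 = 0 yields a = 7/3.

a = 7/3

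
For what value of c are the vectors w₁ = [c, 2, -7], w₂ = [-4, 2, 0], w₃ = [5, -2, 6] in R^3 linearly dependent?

Place the vectors as rows of a 3×3 matrix; dependence ⇔ determinant zero.
The determinant works out to 12*c + 62.
Setting this to zero gives c = -31/6.

c = -31/6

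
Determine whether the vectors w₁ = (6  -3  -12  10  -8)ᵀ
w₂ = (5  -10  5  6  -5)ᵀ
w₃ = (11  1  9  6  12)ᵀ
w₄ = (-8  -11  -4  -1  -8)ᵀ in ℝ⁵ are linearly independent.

Place the vectors as rows of a 4×5 matrix and reduce to echelon form.
The reduction yields 4 nonzero rows, so the rank is 4.
Since rank = 4 (the number of vectors), the set is linearly independent.

linearly independent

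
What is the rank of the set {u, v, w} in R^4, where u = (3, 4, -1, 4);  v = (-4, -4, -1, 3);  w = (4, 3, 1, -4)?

Apply Gaussian elimination to the matrix whose rows are u, v, w.
Reduction leaves 3 leading entries, giving rank 3.

rank 3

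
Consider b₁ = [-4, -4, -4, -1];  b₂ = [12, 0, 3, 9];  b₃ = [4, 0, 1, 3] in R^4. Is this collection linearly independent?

One vector is a scalar multiple of another, so the set is dependent.

linearly dependent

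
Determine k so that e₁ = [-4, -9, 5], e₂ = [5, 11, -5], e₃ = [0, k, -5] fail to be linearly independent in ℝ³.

k = 1

The set is linearly dependent precisely when det[e₁; e₂; e₃] = 0.
Expanding, det = 5*k - 5.
Setting this to zero gives k = 1.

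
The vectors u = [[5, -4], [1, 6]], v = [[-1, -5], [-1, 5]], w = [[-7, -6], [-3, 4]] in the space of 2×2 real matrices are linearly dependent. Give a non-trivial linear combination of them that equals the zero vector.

u - 2v + w = 0

Pass to coordinate vectors relative to the basis {E₁₁, E₁₂, E₂₁, E₂₂}.
Write the vectors as columns of a matrix and find a nonzero vector in its null space.
One solution (up to scaling) is (1, -2, 1).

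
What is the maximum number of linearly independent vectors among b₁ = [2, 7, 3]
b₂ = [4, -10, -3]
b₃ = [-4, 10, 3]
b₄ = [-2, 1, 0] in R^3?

2

Put the 3×4 matrix [b₁|b₂|b₃|b₄] into echelon form.
Reduction leaves 2 leading entries, giving rank 2.
(With 4 elements in a 3-dimensional space the rank is at most 3.)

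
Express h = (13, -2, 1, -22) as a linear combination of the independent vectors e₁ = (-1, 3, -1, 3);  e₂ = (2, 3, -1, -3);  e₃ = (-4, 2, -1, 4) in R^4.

h = -3e₁ + 3e₂ - e₃

Solve the system with e₁, e₂, e₃ as columns and h as the right-hand side.
Back-substitution yields (α₁, α₂, α₃) = (-3, 3, -1).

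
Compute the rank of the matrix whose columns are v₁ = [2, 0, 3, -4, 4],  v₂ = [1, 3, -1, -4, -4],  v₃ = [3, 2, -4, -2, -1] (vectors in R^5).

3

Apply Gaussian elimination to the matrix whose rows are v₁, v₂, v₃.
The echelon form has 3 nonzero rows, so the rank is 3.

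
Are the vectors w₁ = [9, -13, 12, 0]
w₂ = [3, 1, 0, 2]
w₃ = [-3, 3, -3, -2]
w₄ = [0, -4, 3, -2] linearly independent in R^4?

Form the 4×4 matrix with these as columns; its determinant is 0.
A zero determinant means the columns are linearly dependent.

linearly dependent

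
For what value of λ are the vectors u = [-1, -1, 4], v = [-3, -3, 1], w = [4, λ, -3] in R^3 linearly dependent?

λ = 4

The set is linearly dependent precisely when det[u; v; w] = 0.
The determinant works out to 44 - 11*λ.
Solving 44 - 11*λ = 0 yields λ = 4.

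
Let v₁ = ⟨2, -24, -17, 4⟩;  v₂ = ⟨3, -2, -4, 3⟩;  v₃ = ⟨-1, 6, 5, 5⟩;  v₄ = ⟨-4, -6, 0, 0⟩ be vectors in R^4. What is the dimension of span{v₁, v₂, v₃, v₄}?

3

Row-reduce the 4×4 matrix with these as rows.
There are 3 pivot columns, so rank = 3.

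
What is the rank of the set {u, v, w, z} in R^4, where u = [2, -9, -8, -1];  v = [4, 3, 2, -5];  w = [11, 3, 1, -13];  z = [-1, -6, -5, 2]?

Form the matrix with u, v, w, z as columns and reduce.
Exactly 2 pivots survive; hence the rank is 2.

rank 2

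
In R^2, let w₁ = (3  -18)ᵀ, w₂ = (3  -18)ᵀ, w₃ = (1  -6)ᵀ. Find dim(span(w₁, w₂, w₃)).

Row-reduce the 3×2 matrix with these as rows.
Reduction leaves 1 leading entry, giving rank 1.
(With 3 elements in a 2-dimensional space the rank is at most 2.)

1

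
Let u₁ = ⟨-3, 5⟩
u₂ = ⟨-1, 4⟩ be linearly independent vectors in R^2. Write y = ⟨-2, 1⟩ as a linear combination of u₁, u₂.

y = u₁ - u₂

Since u₁, u₂ are independent, the coefficients expressing y are uniquely determined by a linear system.
Back-substitution yields (a₁, a₂) = (1, -1).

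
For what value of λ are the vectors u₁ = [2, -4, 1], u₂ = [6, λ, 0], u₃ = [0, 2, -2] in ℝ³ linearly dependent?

λ = -9

The set is linearly dependent precisely when det[u₁; u₂; u₃] = 0.
Cofactor expansion gives det = -4*λ - 36.
This vanishes exactly when λ = -9.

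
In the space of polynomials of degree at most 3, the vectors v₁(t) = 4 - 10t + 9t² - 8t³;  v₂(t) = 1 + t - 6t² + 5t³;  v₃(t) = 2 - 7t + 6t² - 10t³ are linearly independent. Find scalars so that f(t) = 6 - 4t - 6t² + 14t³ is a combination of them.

f = 2v₁ + 2v₂ - 2v₃

Identify each element with its coordinate vector in ℝ⁴ via {1, t, …, t³}.
Solve the system with v₁, v₂, v₃ as columns and f as the right-hand side.
The system has the unique solution (c₁, c₂, c₃) = (2, 2, -2).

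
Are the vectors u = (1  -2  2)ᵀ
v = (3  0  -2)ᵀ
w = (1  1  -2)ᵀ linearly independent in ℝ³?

linearly dependent

The matrix [u|v|w] has determinant 0.
A zero determinant means the columns are linearly dependent.
Indeed u - v + 2w = 0.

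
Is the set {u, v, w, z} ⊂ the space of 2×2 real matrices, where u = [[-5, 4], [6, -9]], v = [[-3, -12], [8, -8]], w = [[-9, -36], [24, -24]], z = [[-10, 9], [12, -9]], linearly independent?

Write each element as a coordinate vector in ℝ⁴ using {E₁₁, E₁₂, E₂₁, E₂₂}.
Place the vectors as rows of a 4×4 matrix and reduce to echelon form.
The reduction yields 3 nonzero rows, so the rank is 3.
Since rank 3 < 4, the set is linearly dependent.
Indeed 3v - w = 0.

linearly dependent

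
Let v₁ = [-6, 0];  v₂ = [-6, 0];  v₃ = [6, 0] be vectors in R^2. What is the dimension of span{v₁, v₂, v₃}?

1

Form the matrix with v₁, v₂, v₃ as columns and reduce.
Reduction leaves 1 leading entry, giving rank 1.
(With 3 elements in a 2-dimensional space the rank is at most 2.)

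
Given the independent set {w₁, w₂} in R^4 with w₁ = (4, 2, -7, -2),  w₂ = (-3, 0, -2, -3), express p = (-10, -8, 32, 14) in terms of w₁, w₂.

Since w₁, w₂ are independent, the coefficients expressing p are uniquely determined by a linear system.
The system has the unique solution (α₁, α₂) = (-4, -2).

p = -4w₁ - 2w₂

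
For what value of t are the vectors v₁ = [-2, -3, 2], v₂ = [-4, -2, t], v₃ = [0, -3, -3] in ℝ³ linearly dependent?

t = 8

The set is linearly dependent precisely when det[v₁; v₂; v₃] = 0.
The determinant works out to 48 - 6*t.
Setting this to zero gives t = 8.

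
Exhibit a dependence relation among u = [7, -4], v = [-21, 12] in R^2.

3u + v = 0

Set up α₁u + α₂v = 0 and solve the homogeneous system.
The free variable yields coefficients (3, 1) (any nonzero multiple also works).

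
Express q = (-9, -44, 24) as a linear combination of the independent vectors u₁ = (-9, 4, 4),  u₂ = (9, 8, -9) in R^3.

q = -3u₁ - 4u₂

Set up the augmented matrix [u₁ | u₂ | q] and row-reduce.
Row-reducing the augmented matrix gives the unique coefficients (a₁, a₂) = (-3, -4).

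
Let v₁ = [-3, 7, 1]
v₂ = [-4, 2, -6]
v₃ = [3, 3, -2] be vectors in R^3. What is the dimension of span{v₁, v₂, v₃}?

3

Apply Gaussian elimination to the matrix whose rows are v₁, v₂, v₃.
There are 3 pivot columns, so rank = 3.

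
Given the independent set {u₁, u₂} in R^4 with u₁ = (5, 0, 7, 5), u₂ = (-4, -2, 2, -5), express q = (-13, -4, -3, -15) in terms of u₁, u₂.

q = -u₁ + 2u₂

Write q = c₁u₁ + c₂u₂ and equate components.
The system has the unique solution (c₁, c₂) = (-1, 2).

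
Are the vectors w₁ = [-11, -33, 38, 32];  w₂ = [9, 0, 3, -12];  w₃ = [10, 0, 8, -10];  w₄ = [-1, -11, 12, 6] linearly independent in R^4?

Place the vectors as rows of a 4×4 matrix and reduce to echelon form.
The reduction yields 3 nonzero rows, so the rank is 3.
Since rank 3 < 4, the set is linearly dependent.

linearly dependent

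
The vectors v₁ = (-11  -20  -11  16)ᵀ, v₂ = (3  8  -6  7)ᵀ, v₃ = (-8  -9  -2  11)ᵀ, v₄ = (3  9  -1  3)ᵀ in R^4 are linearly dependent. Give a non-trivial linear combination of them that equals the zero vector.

v₁ - 2v₂ - v₃ + 3v₄ = 0

Solve the homogeneous system with v₁, v₂, v₃, v₄ as columns by row-reducing the coefficient matrix.
One solution (up to scaling) is (1, -2, -1, 3).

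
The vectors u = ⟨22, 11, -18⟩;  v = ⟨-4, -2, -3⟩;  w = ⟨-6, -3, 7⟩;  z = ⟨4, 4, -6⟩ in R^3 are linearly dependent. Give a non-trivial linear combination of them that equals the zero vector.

u + v + 3w = 0

Write the vectors as columns of a matrix and find a nonzero vector in its null space.
A generator of the null space is (1, 1, 3, 0).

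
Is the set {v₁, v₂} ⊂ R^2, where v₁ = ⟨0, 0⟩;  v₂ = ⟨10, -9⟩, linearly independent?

One of the vectors is the zero vector, so the set is linearly dependent.

linearly dependent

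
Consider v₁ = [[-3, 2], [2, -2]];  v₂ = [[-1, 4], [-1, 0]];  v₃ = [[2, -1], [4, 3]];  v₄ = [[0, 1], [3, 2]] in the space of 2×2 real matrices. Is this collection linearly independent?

Take coordinates with respect to the standard basis {E₁₁, E₁₂, E₂₁, E₂₂}.
Form the 4×4 matrix with these as columns; its determinant is -43.
A nonzero determinant means the columns are linearly independent.

linearly independent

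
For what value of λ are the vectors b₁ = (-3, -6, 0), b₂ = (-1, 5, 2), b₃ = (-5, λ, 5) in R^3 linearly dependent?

Place the vectors as rows of a 3×3 matrix; dependence ⇔ determinant zero.
The determinant works out to 6*λ - 45.
This vanishes exactly when λ = 15/2.

λ = 15/2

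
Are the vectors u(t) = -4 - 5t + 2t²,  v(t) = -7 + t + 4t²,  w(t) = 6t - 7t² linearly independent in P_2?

Write each element as a coordinate vector in ℝ³ using {1, t, t²}.
The matrix [u|v|w] has determinant 285.
A nonzero determinant means the columns are linearly independent.

linearly independent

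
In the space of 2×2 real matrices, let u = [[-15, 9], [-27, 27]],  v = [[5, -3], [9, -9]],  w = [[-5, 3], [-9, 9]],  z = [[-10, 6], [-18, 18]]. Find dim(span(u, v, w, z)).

Use coordinates relative to {E₁₁, E₁₂, E₂₁, E₂₂}.
Put the 4×4 matrix [u|v|w|z] into echelon form.
Reduction leaves 1 leading entry, giving rank 1.

dim = 1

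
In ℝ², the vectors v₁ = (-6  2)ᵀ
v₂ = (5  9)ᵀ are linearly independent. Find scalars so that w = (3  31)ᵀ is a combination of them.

w = 2v₁ + 3v₂

Since v₁, v₂ are independent, the coefficients expressing w are uniquely determined by a linear system.
Back-substitution yields (a₁, a₂) = (2, 3).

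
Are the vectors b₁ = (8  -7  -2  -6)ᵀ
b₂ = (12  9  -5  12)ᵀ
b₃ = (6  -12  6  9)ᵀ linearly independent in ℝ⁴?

linearly independent

Place the vectors as rows of a 3×4 matrix and reduce to echelon form.
The reduction yields 3 nonzero rows, so the rank is 3.
Since rank = 3 (the number of vectors), the set is linearly independent.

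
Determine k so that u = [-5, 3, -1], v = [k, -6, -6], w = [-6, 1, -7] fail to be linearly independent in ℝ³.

k = 24/5

Place the vectors as rows of a 3×3 matrix; dependence ⇔ determinant zero.
The determinant works out to 20*k - 96.
Solving 20*k - 96 = 0 yields k = 24/5.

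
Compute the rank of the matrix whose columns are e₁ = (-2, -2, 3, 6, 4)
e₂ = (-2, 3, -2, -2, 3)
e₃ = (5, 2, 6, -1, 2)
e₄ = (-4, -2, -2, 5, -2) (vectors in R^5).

rank 4

Row-reduce the 4×5 matrix with these as rows.
Reduction leaves 4 leading entries, giving rank 4.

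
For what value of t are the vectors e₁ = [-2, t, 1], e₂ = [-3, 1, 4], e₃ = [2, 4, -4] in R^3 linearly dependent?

The set is linearly dependent precisely when det[e₁; e₂; e₃] = 0.
Cofactor expansion gives det = 26 - 4*t.
This vanishes exactly when t = 13/2.

t = 13/2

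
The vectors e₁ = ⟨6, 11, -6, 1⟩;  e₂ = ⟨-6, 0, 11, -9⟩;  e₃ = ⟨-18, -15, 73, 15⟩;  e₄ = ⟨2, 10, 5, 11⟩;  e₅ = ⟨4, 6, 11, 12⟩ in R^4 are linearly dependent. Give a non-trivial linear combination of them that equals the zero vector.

3e₁ - 2e₂ + e₃ - 3e₅ = 0

Write the vectors as columns of a matrix and find a nonzero vector in its null space.
The free variable yields coefficients (3, -2, 1, 0, -3) (any nonzero multiple also works).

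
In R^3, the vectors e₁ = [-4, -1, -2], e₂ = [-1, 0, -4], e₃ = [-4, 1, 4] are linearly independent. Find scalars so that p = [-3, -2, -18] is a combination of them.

p = e₁ + 3e₂ - e₃

Solve the system with e₁, e₂, e₃ as columns and p as the right-hand side.
Back-substitution yields (c₁, c₂, c₃) = (1, 3, -1).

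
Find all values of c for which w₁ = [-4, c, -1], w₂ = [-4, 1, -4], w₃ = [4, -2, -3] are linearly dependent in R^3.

Dependence holds iff the 3×3 matrix [w₁ w₂ w₃] is singular.
The determinant works out to 40 - 28*c.
Setting this to zero gives c = 10/7.

c = 10/7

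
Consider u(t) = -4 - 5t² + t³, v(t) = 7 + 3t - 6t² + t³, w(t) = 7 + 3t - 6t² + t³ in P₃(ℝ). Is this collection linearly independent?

linearly dependent

Take coordinates with respect to the standard basis {1, t, …, t³}.
Place the vectors as rows of a 3×4 matrix and reduce to echelon form.
The reduction yields 2 nonzero rows, so the rank is 2.
Since rank 2 < 3, the set is linearly dependent.
Indeed v - w = 0.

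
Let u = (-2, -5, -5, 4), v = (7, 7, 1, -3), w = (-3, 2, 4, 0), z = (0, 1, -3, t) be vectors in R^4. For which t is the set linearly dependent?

t = 38/9

The vectors are dependent exactly when the determinant of the matrix with rows u, v, w, z vanishes.
Expanding, det = 304 - 72*t.
This vanishes exactly when t = 38/9.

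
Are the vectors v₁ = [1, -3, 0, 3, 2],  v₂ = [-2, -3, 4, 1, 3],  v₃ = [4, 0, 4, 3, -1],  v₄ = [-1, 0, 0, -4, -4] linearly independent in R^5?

linearly independent

Row-reduce the matrix whose columns are v₁, v₂, v₃, v₄.
The reduction yields 4 nonzero rows, so the rank is 4.
Since rank = 4 (the number of vectors), the set is linearly independent.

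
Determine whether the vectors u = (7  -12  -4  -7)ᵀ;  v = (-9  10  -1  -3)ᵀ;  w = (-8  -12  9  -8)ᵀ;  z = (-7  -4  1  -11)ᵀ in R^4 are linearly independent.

Form the 4×4 matrix with these as columns; its determinant is 1316.
A nonzero determinant means the columns are linearly independent.

linearly independent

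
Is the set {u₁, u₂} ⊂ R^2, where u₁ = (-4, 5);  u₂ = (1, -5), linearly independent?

Row-reduce the matrix whose columns are u₁, u₂.
The reduction yields 2 nonzero rows, so the rank is 2.
Since rank = 2 (the number of vectors), the set is linearly independent.

linearly independent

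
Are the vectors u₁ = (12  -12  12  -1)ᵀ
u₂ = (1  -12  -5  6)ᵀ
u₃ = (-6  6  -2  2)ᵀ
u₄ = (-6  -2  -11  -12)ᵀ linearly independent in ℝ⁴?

Form the 4×4 matrix with these as columns; its determinant is 8810.
A nonzero determinant means the columns are linearly independent.

linearly independent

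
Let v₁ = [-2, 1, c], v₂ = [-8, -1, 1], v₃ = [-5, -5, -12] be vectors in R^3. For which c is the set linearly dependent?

c = 27/7

The set is linearly dependent precisely when det[v₁; v₂; v₃] = 0.
Expanding, det = 35*c - 135.
This vanishes exactly when c = 27/7.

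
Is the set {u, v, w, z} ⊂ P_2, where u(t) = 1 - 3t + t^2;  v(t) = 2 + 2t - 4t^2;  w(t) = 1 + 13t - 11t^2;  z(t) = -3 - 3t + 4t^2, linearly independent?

Write each element as a coordinate vector in ℝ³ using {1, t, t^2}.
There are 4 vectors in a 3-dimensional space, so they cannot be linearly independent.

linearly dependent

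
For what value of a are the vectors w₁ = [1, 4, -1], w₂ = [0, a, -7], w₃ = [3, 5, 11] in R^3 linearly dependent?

Place the vectors as rows of a 3×3 matrix; dependence ⇔ determinant zero.
Cofactor expansion gives det = 14*a - 49.
This vanishes exactly when a = 7/2.

a = 7/2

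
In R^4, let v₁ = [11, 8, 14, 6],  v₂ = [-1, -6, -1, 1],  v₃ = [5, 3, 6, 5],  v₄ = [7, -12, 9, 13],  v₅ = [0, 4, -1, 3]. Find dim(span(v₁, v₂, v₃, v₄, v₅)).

Put the 4×5 matrix [v₁|v₂|v₃|v₄|v₅] into echelon form.
Exactly 3 pivots survive; hence the rank is 3.
(With 5 elements in a 4-dimensional space the rank is at most 4.)

dim = 3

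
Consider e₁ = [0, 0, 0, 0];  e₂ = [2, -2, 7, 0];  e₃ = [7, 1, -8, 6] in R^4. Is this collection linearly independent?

One of the vectors is the zero vector, so the set is linearly dependent.

linearly dependent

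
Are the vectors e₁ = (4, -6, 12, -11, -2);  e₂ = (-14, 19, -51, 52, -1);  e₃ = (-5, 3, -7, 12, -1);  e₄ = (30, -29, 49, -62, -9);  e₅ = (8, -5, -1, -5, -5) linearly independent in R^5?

linearly dependent

Place the vectors as rows of a 5×5 matrix and reduce to echelon form.
The reduction yields 3 nonzero rows, so the rank is 3.
Since rank 3 < 5, the set is linearly dependent.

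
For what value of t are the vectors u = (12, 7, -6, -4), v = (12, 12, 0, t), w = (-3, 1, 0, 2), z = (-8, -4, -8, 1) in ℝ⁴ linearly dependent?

Dependence holds iff the 4×4 matrix [u v w z] is singular.
Cofactor expansion gives det = -384*t - 288.
This vanishes exactly when t = -3/4.

t = -3/4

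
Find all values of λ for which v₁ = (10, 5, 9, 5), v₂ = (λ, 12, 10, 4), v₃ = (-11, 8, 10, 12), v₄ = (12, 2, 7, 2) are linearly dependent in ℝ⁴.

Dependence holds iff the 4×4 matrix [v₁ v₂ v₃ v₄] is singular.
Cofactor expansion gives det = 68*λ - 2040.
This vanishes exactly when λ = 30.

λ = 30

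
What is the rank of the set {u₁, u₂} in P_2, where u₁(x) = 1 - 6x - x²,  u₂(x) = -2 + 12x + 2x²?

Pass to coordinate vectors with respect to the basis {1, x, x²}.
Put the 3×2 matrix [u₁|u₂] into echelon form.
Reduction leaves 1 leading entry, giving rank 1.

1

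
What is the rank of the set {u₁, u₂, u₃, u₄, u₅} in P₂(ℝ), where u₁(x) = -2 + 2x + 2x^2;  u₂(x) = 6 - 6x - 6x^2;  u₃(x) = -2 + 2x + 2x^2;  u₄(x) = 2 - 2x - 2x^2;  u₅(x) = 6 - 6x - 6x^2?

Represent each element by its coordinate vector in ℝ³.
Put the 3×5 matrix [u₁|u₂|u₃|u₄|u₅] into echelon form.
There is 1 pivot column, so rank = 1.
(With 5 elements in a 3-dimensional space the rank is at most 3.)

rank 1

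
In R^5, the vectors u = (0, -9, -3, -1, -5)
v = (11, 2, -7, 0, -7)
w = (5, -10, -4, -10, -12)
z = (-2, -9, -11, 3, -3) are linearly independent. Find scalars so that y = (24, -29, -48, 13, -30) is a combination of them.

y = 3u + 3v - w + 2z

Since u, v, w, z are independent, the coefficients expressing y are uniquely determined by a linear system.
Back-substitution yields (c₁, …, c₄) = (3, 3, -1, 2).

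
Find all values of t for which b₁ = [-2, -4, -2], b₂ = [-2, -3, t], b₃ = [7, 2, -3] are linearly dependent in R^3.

Dependence holds iff the 3×3 matrix [b₁ b₂ b₃] is singular.
Expanding, det = -24*t - 28.
Solving -24*t - 28 = 0 yields t = -7/6.

t = -7/6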